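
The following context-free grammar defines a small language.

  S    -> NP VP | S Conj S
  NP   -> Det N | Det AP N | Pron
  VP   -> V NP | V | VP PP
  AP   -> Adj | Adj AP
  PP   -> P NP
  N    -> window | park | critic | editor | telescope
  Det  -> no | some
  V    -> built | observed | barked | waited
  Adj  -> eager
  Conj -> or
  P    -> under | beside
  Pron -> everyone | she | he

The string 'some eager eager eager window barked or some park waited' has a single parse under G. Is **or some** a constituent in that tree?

No

[S [S [NP [Det some] [AP [Adj eager] [AP [Adj eager] [AP [Adj eager]]]] [N window]] [VP [V barked]]] [Conj or] [S [NP [Det some] [N park]] [VP [V waited]]]]
The smallest constituent containing 'or some' is the S spanning 'some eager eager eager window barked or some park waited'; no single node in the tree dominates exactly the given words.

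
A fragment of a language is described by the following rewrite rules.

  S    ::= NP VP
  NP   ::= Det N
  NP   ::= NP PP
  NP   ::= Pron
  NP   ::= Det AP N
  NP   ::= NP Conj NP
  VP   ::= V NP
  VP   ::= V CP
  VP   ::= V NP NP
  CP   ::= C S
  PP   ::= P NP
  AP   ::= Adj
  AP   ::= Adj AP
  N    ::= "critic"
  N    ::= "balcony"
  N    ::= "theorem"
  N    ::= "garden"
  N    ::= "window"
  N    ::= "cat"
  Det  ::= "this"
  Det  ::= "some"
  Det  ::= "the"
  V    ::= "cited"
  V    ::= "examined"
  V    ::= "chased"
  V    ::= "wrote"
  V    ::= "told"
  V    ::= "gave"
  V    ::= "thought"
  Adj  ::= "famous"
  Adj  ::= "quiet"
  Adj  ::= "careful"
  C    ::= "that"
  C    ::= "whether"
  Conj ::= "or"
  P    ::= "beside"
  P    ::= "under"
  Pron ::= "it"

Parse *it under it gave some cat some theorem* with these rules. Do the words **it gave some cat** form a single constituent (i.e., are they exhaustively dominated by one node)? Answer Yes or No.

No

[S [NP [NP [Pron it]] [PP [P under] [NP [Pron it]]]] [VP [V gave] [NP [Det some] [N cat]] [NP [Det some] [N theorem]]]]
The smallest constituent containing 'it gave some cat' is the S spanning 'it under it gave some cat some theorem'; no single node in the tree dominates exactly the given words.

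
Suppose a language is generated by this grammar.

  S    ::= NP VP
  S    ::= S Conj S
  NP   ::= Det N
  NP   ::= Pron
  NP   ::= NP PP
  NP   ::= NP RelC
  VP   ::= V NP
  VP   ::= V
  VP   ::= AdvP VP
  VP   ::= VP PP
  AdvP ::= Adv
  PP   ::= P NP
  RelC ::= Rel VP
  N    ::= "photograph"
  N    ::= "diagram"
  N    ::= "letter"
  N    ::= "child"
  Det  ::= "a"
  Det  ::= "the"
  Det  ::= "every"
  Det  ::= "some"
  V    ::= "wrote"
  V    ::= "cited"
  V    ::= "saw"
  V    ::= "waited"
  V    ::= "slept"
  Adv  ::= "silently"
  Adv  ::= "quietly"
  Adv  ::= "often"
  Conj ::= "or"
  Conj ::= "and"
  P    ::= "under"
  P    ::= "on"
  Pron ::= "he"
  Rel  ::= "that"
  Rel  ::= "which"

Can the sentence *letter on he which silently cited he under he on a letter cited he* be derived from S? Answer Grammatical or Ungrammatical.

For S → NP VP, no prefix of the string parses as an NP. The alternative S rule S → S Conj S likewise has no satisfying split.

Ungrammatical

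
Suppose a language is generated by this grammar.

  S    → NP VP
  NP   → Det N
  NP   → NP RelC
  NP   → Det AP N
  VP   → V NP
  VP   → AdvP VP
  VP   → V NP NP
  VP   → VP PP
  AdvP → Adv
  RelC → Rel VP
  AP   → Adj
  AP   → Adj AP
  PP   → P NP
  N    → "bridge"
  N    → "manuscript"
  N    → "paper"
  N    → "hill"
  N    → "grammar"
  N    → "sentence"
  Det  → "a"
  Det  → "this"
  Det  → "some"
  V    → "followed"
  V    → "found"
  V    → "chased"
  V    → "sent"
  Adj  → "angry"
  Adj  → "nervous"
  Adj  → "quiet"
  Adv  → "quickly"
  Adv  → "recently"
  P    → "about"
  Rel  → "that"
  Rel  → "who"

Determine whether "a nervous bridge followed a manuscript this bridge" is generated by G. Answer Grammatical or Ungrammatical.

S
  NP
    Det: a
    AP
      Adj: nervous
    N: bridge
  VP
    V: followed
    NP
      Det: a
      N: manuscript
    NP
      Det: this
      N: bridge
Every word is introduced by a lexical rule and the phrasal rules combine the resulting categories into a single S.

Grammatical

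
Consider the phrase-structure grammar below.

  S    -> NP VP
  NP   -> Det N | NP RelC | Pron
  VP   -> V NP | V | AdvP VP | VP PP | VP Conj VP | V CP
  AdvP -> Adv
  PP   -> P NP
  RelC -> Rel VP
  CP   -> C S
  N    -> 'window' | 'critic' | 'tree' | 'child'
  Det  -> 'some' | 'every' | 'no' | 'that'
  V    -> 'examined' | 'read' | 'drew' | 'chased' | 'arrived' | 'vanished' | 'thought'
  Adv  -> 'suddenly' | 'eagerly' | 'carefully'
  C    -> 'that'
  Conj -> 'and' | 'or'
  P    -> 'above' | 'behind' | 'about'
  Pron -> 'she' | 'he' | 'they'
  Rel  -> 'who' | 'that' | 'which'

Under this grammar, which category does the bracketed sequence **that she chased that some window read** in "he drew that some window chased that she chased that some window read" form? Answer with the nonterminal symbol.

[S [NP [Pron he]] [VP [V drew] [CP [C that] [S [NP [Det some] [N window]] [VP [V chased] [CP [C that] [S [NP [Pron she]] [VP [V chased] [CP [C that] [S [NP [Det some] [N window]] [VP [V read]]]]]]]]]]]]
The span 'that she chased that some window read' is the CP node built by CP → C S.

CP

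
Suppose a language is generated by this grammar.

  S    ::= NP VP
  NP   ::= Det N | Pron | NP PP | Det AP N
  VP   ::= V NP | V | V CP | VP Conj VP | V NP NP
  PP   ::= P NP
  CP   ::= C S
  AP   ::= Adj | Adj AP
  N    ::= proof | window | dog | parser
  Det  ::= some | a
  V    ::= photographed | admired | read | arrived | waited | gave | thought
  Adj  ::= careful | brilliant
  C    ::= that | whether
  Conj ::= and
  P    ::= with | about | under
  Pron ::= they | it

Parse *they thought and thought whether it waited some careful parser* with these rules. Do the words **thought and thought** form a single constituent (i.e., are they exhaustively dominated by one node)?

No

[S [NP [Pron they]] [VP [VP [V thought]] [Conj and] [VP [V thought] [CP [C whether] [S [NP [Pron it]] [VP [V waited] [NP [Det some] [AP [Adj careful]] [N parser]]]]]]]]
The smallest constituent containing 'thought and thought' is the VP spanning 'thought and thought whether it waited some careful parser'; no single node in the tree dominates exactly the given words.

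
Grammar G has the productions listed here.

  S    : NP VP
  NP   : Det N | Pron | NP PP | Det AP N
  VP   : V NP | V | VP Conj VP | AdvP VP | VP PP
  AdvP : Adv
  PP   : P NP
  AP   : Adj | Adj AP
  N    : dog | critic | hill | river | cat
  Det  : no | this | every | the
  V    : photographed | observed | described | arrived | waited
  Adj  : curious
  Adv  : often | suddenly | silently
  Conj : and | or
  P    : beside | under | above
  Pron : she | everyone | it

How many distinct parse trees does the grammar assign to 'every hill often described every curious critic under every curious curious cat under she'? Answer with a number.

Two of the 9 distinct bracketings:
[S [NP [Det every] [N hill]] [VP [AdvP [Adv often]] [VP [V described] [NP [NP [Det every] [AP [Adj curious]] [N critic]] [PP [P under] [NP [NP [Det every] [AP [Adj curious] [AP [Adj curious]]] [N cat]] [PP [P under] [NP [Pron she]]]]]]]]]
[S [NP [Det every] [N hill]] [VP [AdvP [Adv often]] [VP [V described] [NP [NP [NP [Det every] [AP [Adj curious]] [N critic]] [PP [P under] [NP [Det every] [AP [Adj curious] [AP [Adj curious]]] [N cat]]]] [PP [P under] [NP [Pron she]]]]]]]
The trees differ in how a recursive rule is bracketed over the same span.

9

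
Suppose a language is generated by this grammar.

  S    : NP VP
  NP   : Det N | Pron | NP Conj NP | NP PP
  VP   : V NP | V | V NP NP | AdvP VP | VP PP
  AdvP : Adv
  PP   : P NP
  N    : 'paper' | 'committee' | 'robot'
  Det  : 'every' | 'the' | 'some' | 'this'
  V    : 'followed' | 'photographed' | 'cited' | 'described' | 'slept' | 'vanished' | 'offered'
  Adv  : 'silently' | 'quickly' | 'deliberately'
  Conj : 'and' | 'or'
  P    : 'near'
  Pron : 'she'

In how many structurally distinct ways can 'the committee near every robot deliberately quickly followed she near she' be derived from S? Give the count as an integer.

4

Two of the 4 distinct bracketings:
[S [NP [NP [Det the] [N committee]] [PP [P near] [NP [Det every] [N robot]]]] [VP [AdvP [Adv deliberately]] [VP [AdvP [Adv quickly]] [VP [V followed] [NP [NP [Pron she]] [PP [P near] [NP [Pron she]]]]]]]]
[S [NP [NP [Det the] [N committee]] [PP [P near] [NP [Det every] [N robot]]]] [VP [AdvP [Adv deliberately]] [VP [AdvP [Adv quickly]] [VP [VP [V followed] [NP [Pron she]]] [PP [P near] [NP [Pron she]]]]]]]
The difference turns on whether VP → VP PP is used at the relevant span, versus an alternative expansion of VP.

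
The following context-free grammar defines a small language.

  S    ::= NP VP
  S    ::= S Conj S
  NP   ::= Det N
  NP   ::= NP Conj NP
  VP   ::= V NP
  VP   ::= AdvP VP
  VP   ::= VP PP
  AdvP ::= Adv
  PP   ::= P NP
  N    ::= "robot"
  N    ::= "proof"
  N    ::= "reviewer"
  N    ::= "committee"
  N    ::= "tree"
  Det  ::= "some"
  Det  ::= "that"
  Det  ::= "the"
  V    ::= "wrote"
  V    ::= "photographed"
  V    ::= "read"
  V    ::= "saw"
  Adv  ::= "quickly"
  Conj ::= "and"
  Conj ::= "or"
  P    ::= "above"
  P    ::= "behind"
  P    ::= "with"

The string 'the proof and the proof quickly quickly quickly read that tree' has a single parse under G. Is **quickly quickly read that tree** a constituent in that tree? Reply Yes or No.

[S [NP [NP [Det the] [N proof]] [Conj and] [NP [Det the] [N proof]]] [VP [AdvP [Adv quickly]] [VP [AdvP [Adv quickly]] [VP [AdvP [Adv quickly]] [VP [V read] [NP [Det that] [N tree]]]]]]]
The words 'quickly quickly read that tree' are exhaustively dominated by a single VP node (built by VP → AdvP VP), so they form a constituent.

Yes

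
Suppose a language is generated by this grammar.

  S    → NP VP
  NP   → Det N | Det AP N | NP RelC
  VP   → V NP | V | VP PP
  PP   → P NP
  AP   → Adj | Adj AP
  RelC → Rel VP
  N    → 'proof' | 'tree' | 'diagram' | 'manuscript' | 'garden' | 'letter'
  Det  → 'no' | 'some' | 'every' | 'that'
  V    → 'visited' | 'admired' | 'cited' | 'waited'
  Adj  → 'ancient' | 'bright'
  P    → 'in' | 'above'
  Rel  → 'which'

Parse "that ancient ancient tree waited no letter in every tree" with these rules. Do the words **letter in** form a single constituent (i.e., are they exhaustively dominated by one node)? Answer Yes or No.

No

[S [NP [Det that] [AP [Adj ancient] [AP [Adj ancient]]] [N tree]] [VP [VP [V waited] [NP [Det no] [N letter]]] [PP [P in] [NP [Det every] [N tree]]]]]
The smallest constituent containing 'letter in' is the VP spanning 'waited no letter in every tree'; no single node in the tree dominates exactly the given words.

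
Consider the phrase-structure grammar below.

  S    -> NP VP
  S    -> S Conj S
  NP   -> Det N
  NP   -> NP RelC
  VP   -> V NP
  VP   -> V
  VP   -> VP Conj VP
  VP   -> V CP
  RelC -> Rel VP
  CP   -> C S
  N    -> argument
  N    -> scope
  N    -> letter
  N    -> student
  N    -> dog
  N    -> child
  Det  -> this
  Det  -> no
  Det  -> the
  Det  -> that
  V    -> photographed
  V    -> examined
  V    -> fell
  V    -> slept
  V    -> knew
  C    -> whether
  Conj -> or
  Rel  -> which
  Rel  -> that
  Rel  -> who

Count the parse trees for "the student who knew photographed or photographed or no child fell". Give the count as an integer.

1

[S [S [NP [NP [Det the] [N student]] [RelC [Rel who] [VP [V knew]]]] [VP [VP [V photographed]] [Conj or] [VP [V photographed]]]] [Conj or] [S [NP [Det no] [N child]] [VP [V fell]]]]
No rule offers an alternative attachment or grouping for any span, so this is the only derivation.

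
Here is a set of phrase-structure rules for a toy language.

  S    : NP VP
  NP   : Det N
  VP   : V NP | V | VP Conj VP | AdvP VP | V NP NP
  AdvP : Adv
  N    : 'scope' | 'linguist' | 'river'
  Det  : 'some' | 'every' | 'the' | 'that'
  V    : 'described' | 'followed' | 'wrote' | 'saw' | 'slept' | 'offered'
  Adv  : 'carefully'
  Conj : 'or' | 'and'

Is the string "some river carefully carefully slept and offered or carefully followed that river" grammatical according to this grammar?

[S [NP [Det some] [N river]] [VP [VP [AdvP [Adv carefully]] [VP [AdvP [Adv carefully]] [VP [V slept]]]] [Conj and] [VP [VP [V offered]] [Conj or] [VP [AdvP [Adv carefully]] [VP [V followed] [NP [Det that] [N river]]]]]]]
Each bracket corresponds to one application of a listed rule, so the string is derivable from S.

Grammatical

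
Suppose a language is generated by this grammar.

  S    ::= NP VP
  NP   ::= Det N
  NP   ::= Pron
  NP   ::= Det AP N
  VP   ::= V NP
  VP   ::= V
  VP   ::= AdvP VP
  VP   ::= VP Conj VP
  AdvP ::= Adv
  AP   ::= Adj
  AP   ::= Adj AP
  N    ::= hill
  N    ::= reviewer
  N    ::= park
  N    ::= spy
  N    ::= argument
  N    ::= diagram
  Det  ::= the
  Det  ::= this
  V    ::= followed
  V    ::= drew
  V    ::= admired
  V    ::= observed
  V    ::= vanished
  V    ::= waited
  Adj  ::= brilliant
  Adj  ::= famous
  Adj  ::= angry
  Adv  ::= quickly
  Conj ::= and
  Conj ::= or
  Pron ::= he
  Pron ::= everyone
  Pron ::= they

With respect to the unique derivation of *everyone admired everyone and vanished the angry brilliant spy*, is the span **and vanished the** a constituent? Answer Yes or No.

No

[S [NP [Pron everyone]] [VP [VP [V admired] [NP [Pron everyone]]] [Conj and] [VP [V vanished] [NP [Det the] [AP [Adj angry] [AP [Adj brilliant]]] [N spy]]]]]
The smallest constituent containing 'and vanished the' is the VP spanning 'admired everyone and vanished the angry brilliant spy'; no single node in the tree dominates exactly the given words.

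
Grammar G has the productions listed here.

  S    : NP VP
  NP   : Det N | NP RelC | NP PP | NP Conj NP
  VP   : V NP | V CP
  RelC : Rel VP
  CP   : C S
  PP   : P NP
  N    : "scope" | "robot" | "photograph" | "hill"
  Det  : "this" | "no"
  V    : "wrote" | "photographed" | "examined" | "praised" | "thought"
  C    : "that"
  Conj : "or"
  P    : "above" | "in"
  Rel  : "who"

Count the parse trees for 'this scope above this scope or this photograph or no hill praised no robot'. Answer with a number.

Two of the 5 distinct bracketings:
[S [NP [NP [Det this] [N scope]] [PP [P above] [NP [NP [Det this] [N scope]] [Conj or] [NP [NP [Det this] [N photograph]] [Conj or] [NP [Det no] [N hill]]]]]] [VP [V praised] [NP [Det no] [N robot]]]]
[S [NP [NP [Det this] [N scope]] [PP [P above] [NP [NP [NP [Det this] [N scope]] [Conj or] [NP [Det this] [N photograph]]] [Conj or] [NP [Det no] [N hill]]]]] [VP [V praised] [NP [Det no] [N robot]]]]
The trees differ in how a recursive rule is bracketed over the same span.

5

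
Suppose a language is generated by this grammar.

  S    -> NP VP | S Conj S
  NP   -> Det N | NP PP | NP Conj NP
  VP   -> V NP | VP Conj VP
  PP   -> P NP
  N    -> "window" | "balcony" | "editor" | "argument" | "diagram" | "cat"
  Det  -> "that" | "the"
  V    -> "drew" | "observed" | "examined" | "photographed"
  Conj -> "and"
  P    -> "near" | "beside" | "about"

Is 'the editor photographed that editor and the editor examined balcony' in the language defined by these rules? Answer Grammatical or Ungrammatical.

Ungrammatical

A V word can never sit immediately before an N word in any string this grammar generates, so the substring 'examined balcony' rules out a derivation.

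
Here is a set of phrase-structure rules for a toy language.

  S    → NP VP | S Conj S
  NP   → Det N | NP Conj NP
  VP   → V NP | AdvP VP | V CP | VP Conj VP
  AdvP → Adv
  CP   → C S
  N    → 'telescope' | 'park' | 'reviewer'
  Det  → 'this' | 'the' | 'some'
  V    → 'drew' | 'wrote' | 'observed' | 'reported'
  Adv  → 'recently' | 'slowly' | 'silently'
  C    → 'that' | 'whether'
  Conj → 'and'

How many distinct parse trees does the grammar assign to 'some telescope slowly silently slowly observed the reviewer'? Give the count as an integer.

[S [NP [Det some] [N telescope]] [VP [AdvP [Adv slowly]] [VP [AdvP [Adv silently]] [VP [AdvP [Adv slowly]] [VP [V observed] [NP [Det the] [N reviewer]]]]]]]
No rule offers an alternative attachment or grouping for any span, so this is the only derivation.

1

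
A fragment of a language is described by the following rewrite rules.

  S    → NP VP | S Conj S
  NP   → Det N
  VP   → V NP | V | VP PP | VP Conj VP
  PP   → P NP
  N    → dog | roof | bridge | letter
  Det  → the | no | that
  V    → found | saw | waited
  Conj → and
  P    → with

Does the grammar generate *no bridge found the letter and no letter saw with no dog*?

[S [S [NP [Det no] [N bridge]] [VP [V found] [NP [Det the] [N letter]]]] [Conj and] [S [NP [Det no] [N letter]] [VP [VP [V saw]] [PP [P with] [NP [Det no] [N dog]]]]]]
Each bracket corresponds to one application of a listed rule, so the string is derivable from S.

Grammatical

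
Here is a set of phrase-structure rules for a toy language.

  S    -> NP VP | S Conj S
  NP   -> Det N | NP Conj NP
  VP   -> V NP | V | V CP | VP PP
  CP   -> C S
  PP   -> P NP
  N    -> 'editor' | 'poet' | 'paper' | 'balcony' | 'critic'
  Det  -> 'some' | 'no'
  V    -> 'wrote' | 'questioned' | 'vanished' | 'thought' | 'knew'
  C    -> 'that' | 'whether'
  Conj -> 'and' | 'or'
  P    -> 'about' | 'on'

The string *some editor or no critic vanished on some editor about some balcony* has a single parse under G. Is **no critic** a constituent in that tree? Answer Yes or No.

[S [NP [NP [Det some] [N editor]] [Conj or] [NP [Det no] [N critic]]] [VP [VP [VP [V vanished]] [PP [P on] [NP [Det some] [N editor]]]] [PP [P about] [NP [Det some] [N balcony]]]]]
The words 'no critic' are exhaustively dominated by a single NP node (built by NP → Det N), so they form a constituent.

Yes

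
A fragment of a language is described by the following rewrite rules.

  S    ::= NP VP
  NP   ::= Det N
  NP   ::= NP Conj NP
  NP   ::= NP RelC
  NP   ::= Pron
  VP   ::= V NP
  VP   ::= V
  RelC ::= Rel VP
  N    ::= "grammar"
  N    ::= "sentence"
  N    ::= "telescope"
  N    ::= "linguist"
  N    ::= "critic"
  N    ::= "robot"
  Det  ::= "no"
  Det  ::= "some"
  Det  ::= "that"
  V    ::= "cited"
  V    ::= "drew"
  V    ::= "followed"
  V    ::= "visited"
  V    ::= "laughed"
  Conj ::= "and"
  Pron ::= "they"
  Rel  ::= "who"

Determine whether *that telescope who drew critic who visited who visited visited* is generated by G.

Ungrammatical

A V word can never sit immediately before an N word in any string this grammar generates, so the substring 'drew critic' rules out a derivation.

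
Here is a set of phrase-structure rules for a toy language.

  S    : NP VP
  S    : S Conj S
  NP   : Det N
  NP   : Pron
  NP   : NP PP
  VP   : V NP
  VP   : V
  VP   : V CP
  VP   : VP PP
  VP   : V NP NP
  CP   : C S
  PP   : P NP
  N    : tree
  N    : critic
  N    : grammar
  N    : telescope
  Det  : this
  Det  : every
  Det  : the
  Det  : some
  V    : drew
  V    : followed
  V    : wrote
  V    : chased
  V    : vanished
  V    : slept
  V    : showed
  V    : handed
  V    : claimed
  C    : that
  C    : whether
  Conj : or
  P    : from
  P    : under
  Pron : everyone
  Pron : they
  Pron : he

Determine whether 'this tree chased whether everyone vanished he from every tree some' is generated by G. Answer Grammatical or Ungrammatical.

Ungrammatical

For S → NP VP, the only prefix that parses as NP is 'this tree', but the remainder 'chased whether everyone vanished he from every tree some' is not a VP under these rules. The alternative S rule S → S Conj S likewise has no satisfying split.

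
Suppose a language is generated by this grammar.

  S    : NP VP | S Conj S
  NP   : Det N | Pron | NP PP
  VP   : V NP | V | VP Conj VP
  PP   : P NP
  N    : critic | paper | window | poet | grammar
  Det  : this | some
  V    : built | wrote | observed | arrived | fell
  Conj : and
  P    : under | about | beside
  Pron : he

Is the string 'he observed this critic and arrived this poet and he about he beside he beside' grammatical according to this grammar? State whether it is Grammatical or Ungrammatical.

Ungrammatical

For S → NP VP, the only prefix that parses as NP is 'he', but the remainder 'observed this critic and arrived this poet and he about he beside he beside' is not a VP under these rules. The alternative S rule S → S Conj S likewise has no satisfying split.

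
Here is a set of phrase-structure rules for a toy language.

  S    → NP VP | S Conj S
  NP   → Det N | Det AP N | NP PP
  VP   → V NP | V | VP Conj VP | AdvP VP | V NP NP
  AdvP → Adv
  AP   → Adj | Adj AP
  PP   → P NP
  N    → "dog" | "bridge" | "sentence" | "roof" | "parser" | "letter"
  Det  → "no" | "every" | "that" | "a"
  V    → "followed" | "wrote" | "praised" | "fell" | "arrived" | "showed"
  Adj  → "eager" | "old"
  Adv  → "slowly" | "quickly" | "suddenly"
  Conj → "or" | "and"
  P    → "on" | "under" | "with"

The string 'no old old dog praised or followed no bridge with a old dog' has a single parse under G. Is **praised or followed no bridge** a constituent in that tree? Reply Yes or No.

[S [NP [Det no] [AP [Adj old] [AP [Adj old]]] [N dog]] [VP [VP [V praised]] [Conj or] [VP [V followed] [NP [NP [Det no] [N bridge]] [PP [P with] [NP [Det a] [AP [Adj old]] [N dog]]]]]]]
The smallest constituent containing 'praised or followed no bridge' is the VP spanning 'praised or followed no bridge with a old dog'; no single node in the tree dominates exactly the given words.

No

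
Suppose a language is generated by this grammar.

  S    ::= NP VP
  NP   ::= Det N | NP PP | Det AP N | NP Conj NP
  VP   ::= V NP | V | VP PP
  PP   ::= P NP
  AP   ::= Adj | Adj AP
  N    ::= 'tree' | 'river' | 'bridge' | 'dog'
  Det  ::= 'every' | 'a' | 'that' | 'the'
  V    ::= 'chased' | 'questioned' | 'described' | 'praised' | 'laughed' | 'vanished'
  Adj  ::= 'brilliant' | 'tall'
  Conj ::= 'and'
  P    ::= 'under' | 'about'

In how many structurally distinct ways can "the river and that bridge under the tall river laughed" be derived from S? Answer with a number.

The two bracketings:
[S [NP [NP [NP [Det the] [N river]] [Conj and] [NP [Det that] [N bridge]]] [PP [P under] [NP [Det the] [AP [Adj tall]] [N river]]]] [VP [V laughed]]]
[S [NP [NP [Det the] [N river]] [Conj and] [NP [NP [Det that] [N bridge]] [PP [P under] [NP [Det the] [AP [Adj tall]] [N river]]]]] [VP [V laughed]]]
The trees differ in how a recursive rule is bracketed over the same span.

2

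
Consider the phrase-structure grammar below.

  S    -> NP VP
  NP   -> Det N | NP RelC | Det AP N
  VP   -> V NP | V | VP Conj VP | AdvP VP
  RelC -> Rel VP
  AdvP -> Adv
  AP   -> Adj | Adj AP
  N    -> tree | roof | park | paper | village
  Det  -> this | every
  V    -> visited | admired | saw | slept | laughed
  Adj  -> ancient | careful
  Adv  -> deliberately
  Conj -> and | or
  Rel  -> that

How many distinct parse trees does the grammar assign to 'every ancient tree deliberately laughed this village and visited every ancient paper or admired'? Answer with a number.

5

Two of the 5 distinct bracketings:
[S [NP [Det every] [AP [Adj ancient]] [N tree]] [VP [VP [AdvP [Adv deliberately]] [VP [V laughed] [NP [Det this] [N village]]]] [Conj and] [VP [VP [V visited] [NP [Det every] [AP [Adj ancient]] [N paper]]] [Conj or] [VP [V admired]]]]]
[S [NP [Det every] [AP [Adj ancient]] [N tree]] [VP [VP [VP [AdvP [Adv deliberately]] [VP [V laughed] [NP [Det this] [N village]]]] [Conj and] [VP [V visited] [NP [Det every] [AP [Adj ancient]] [N paper]]]] [Conj or] [VP [V admired]]]]
The trees differ in how a recursive rule is bracketed over the same span.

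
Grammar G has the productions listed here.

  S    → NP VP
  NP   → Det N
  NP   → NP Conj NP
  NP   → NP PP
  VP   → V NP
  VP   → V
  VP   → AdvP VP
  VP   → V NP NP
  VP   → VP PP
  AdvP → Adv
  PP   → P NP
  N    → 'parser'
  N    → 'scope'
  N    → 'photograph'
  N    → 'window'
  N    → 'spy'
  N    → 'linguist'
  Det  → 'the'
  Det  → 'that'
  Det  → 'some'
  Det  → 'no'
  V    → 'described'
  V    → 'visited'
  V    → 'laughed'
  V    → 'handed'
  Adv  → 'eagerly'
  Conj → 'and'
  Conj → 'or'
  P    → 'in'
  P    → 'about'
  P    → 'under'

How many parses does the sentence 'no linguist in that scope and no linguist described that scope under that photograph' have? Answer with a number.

Two of the 4 distinct bracketings:
[S [NP [NP [NP [Det no] [N linguist]] [PP [P in] [NP [Det that] [N scope]]]] [Conj and] [NP [Det no] [N linguist]]] [VP [V described] [NP [NP [Det that] [N scope]] [PP [P under] [NP [Det that] [N photograph]]]]]]
[S [NP [NP [NP [Det no] [N linguist]] [PP [P in] [NP [Det that] [N scope]]]] [Conj and] [NP [Det no] [N linguist]]] [VP [VP [V described] [NP [Det that] [N scope]]] [PP [P under] [NP [Det that] [N photograph]]]]]
The difference turns on whether VP → VP PP is used at the relevant span, versus an alternative expansion of VP.

4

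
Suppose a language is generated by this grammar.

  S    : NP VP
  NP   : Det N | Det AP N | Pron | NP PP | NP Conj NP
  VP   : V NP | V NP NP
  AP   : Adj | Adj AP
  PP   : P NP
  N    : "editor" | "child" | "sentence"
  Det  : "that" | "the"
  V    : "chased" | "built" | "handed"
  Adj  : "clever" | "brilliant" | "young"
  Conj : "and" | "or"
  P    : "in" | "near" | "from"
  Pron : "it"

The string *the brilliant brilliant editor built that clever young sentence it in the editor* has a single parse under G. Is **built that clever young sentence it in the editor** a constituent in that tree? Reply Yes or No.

Yes

[S [NP [Det the] [AP [Adj brilliant] [AP [Adj brilliant]]] [N editor]] [VP [V built] [NP [Det that] [AP [Adj clever] [AP [Adj young]]] [N sentence]] [NP [NP [Pron it]] [PP [P in] [NP [Det the] [N editor]]]]]]
The words 'built that clever young sentence it in the editor' are exhaustively dominated by a single VP node (built by VP → V NP NP), so they form a constituent.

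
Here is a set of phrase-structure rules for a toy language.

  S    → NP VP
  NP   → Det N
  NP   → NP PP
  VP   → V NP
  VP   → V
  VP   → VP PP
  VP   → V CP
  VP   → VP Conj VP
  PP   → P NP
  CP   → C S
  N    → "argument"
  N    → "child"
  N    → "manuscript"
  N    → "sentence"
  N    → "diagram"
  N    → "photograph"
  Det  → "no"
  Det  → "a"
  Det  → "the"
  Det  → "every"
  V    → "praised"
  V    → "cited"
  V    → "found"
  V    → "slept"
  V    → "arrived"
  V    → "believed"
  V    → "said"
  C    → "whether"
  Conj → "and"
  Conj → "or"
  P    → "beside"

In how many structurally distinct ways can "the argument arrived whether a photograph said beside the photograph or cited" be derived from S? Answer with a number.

Two of the 3 distinct bracketings:
[S [NP [Det the] [N argument]] [VP [V arrived] [CP [C whether] [S [NP [Det a] [N photograph]] [VP [VP [VP [V said]] [PP [P beside] [NP [Det the] [N photograph]]]] [Conj or] [VP [V cited]]]]]]]
[S [NP [Det the] [N argument]] [VP [VP [VP [V arrived] [CP [C whether] [S [NP [Det a] [N photograph]] [VP [V said]]]]] [PP [P beside] [NP [Det the] [N photograph]]]] [Conj or] [VP [V cited]]]]
The trees differ in how a recursive rule is bracketed over the same span.

3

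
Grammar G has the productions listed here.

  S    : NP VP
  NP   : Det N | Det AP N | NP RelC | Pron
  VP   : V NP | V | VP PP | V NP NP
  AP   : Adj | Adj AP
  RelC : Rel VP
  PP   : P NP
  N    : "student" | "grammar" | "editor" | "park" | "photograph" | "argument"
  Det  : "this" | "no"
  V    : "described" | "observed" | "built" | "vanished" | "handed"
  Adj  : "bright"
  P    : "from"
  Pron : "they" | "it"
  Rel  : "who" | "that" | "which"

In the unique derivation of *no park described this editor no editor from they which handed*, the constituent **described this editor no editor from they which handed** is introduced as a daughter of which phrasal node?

S

[S [NP [Det no] [N park]] [VP [VP [V described] [NP [Det this] [N editor]] [NP [Det no] [N editor]]] [PP [P from] [NP [NP [Pron they]] [RelC [Rel which] [VP [V handed]]]]]]]
The span 'described this editor no editor from they which handed' is the VP node built by VP → VP PP.
Its mother is the S built by S → NP VP.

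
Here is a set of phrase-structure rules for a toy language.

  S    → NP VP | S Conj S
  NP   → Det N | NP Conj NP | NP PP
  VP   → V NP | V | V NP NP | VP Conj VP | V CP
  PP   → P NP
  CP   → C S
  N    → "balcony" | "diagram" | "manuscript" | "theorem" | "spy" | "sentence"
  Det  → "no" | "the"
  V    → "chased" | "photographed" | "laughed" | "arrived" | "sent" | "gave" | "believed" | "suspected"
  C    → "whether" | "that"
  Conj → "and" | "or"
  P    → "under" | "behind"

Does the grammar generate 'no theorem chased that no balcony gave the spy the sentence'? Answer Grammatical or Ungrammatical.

Grammatical

[S [NP [Det no] [N theorem]] [VP [V chased] [CP [C that] [S [NP [Det no] [N balcony]] [VP [V gave] [NP [Det the] [N spy]] [NP [Det the] [N sentence]]]]]]]
The bracketing above is licensed at every node by one of the given productions, with S at the root.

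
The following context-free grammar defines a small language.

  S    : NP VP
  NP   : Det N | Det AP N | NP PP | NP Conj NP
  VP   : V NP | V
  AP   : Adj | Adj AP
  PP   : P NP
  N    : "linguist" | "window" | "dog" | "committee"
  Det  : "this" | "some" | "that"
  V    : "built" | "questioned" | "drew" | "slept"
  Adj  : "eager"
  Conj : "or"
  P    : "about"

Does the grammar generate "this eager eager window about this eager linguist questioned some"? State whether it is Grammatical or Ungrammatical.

For S → NP VP, every NP-prefix leaves a non-VP remainder: after 'this eager eager window' the remainder is not a VP; after 'this eager eager window about this eager linguist' the remainder is not a VP.

Ungrammatical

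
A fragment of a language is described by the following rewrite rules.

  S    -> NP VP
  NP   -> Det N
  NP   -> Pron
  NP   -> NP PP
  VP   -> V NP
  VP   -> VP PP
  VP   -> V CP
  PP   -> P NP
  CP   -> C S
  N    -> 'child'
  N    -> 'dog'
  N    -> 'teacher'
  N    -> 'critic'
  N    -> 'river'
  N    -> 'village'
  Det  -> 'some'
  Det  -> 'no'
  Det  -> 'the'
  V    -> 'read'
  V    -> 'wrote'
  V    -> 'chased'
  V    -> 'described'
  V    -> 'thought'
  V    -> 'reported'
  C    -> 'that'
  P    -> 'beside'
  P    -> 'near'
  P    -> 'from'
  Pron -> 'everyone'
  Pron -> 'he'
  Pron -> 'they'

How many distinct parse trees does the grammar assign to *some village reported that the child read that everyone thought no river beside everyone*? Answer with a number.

Two of the 4 distinct bracketings:
[S [NP [Det some] [N village]] [VP [VP [V reported] [CP [C that] [S [NP [Det the] [N child]] [VP [V read] [CP [C that] [S [NP [Pron everyone]] [VP [V thought] [NP [Det no] [N river]]]]]]]]] [PP [P beside] [NP [Pron everyone]]]]]
[S [NP [Det some] [N village]] [VP [V reported] [CP [C that] [S [NP [Det the] [N child]] [VP [VP [V read] [CP [C that] [S [NP [Pron everyone]] [VP [V thought] [NP [Det no] [N river]]]]]] [PP [P beside] [NP [Pron everyone]]]]]]]]
The trees differ in how a recursive rule is bracketed over the same span.

4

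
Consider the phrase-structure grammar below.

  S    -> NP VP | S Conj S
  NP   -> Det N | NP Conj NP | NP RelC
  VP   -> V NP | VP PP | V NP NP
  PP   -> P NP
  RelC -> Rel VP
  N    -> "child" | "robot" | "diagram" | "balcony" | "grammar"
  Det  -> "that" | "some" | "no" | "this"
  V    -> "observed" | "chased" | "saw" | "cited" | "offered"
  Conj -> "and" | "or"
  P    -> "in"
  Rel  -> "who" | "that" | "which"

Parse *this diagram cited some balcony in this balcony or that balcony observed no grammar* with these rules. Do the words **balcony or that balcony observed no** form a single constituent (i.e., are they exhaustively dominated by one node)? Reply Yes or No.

No

[S [S [NP [Det this] [N diagram]] [VP [VP [V cited] [NP [Det some] [N balcony]]] [PP [P in] [NP [Det this] [N balcony]]]]] [Conj or] [S [NP [Det that] [N balcony]] [VP [V observed] [NP [Det no] [N grammar]]]]]
The smallest constituent containing 'balcony or that balcony observed no' is the S spanning 'this diagram cited some balcony in this balcony or that balcony observed no grammar'; no single node in the tree dominates exactly the given words.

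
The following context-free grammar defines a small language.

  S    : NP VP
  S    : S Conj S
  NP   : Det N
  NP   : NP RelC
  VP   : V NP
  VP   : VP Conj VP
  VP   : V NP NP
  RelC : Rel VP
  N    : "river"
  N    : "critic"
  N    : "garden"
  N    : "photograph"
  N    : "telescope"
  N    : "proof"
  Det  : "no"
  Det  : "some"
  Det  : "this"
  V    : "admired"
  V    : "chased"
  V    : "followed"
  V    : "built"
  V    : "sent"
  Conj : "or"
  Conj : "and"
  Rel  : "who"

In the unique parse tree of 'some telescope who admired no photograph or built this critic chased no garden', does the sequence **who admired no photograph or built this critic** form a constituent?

[S [NP [NP [Det some] [N telescope]] [RelC [Rel who] [VP [VP [V admired] [NP [Det no] [N photograph]]] [Conj or] [VP [V built] [NP [Det this] [N critic]]]]]] [VP [V chased] [NP [Det no] [N garden]]]]
The words 'who admired no photograph or built this critic' are exhaustively dominated by a single RelC node (built by RelC → Rel VP), so they form a constituent.

Yes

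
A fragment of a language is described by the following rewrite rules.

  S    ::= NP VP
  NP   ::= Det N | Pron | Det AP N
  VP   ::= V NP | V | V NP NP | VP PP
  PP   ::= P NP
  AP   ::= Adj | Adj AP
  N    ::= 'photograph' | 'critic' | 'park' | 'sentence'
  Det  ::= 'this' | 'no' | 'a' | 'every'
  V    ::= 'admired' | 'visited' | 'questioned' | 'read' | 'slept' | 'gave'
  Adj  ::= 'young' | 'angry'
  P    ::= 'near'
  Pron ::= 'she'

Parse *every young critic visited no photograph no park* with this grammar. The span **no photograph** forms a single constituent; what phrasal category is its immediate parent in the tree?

VP

[S [NP [Det every] [AP [Adj young]] [N critic]] [VP [V visited] [NP [Det no] [N photograph]] [NP [Det no] [N park]]]]
The span 'no photograph' is the NP node built by NP → Det N.
Its mother is the VP built by VP → V NP NP.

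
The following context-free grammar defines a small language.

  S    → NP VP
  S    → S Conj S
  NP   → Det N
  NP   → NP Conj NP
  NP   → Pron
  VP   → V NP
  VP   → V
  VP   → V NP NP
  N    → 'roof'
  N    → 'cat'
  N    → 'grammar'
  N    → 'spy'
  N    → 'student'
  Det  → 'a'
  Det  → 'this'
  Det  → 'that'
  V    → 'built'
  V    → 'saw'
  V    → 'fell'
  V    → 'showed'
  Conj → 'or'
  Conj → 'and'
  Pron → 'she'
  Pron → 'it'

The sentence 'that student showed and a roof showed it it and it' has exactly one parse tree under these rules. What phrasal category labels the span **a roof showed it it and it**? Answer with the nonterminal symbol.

S

S
  S
    NP
      Det: that
      N: student
    VP
      V: showed
  Conj: and
  S
    NP
      Det: a
      N: roof
    VP
      V: showed
      NP
        Pron: it
      NP
        NP
          Pron: it
        Conj: and
        NP
          Pron: it
The span 'a roof showed it it and it' is the S node built by S → NP VP.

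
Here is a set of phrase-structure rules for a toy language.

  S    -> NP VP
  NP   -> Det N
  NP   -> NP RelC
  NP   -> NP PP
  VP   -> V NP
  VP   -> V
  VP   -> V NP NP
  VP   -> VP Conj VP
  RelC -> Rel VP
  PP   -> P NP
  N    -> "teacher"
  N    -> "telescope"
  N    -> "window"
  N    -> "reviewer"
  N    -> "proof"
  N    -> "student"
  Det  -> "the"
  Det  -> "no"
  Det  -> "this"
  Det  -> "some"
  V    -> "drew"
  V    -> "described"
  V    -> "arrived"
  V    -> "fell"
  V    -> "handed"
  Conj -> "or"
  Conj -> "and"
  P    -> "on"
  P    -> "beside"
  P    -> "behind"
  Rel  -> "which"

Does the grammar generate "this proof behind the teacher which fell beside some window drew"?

[S [NP [NP [Det this] [N proof]] [PP [P behind] [NP [NP [NP [Det the] [N teacher]] [RelC [Rel which] [VP [V fell]]]] [PP [P beside] [NP [Det some] [N window]]]]]] [VP [V drew]]]
Every word is introduced by a lexical rule and the phrasal rules combine the resulting categories into a single S.

Grammatical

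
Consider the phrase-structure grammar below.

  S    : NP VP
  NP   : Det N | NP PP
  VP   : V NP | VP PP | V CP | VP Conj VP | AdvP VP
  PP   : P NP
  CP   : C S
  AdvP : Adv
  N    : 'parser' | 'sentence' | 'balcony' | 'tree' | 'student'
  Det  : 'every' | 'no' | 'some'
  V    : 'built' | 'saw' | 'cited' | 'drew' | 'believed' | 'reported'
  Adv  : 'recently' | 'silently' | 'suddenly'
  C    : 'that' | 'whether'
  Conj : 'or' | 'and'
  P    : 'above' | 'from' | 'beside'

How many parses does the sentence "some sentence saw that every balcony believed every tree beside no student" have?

3

Two of the 3 distinct bracketings:
[S [NP [Det some] [N sentence]] [VP [VP [V saw] [CP [C that] [S [NP [Det every] [N balcony]] [VP [V believed] [NP [Det every] [N tree]]]]]] [PP [P beside] [NP [Det no] [N student]]]]]
[S [NP [Det some] [N sentence]] [VP [V saw] [CP [C that] [S [NP [Det every] [N balcony]] [VP [V believed] [NP [NP [Det every] [N tree]] [PP [P beside] [NP [Det no] [N student]]]]]]]]]
The difference turns on whether NP → NP PP is used at the relevant span, versus an alternative expansion of NP.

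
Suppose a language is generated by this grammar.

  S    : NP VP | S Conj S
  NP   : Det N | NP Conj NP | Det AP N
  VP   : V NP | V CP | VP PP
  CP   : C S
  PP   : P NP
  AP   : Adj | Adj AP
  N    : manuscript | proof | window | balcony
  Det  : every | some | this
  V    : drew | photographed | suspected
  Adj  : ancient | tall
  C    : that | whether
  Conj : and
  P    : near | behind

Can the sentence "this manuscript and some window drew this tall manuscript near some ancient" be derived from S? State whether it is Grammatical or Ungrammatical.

For S → NP VP, every NP-prefix leaves a non-VP remainder: after 'this manuscript' the remainder is not a VP; after 'this manuscript and some window' the remainder is not a VP. The alternative S rule S → S Conj S likewise has no satisfying split.

Ungrammatical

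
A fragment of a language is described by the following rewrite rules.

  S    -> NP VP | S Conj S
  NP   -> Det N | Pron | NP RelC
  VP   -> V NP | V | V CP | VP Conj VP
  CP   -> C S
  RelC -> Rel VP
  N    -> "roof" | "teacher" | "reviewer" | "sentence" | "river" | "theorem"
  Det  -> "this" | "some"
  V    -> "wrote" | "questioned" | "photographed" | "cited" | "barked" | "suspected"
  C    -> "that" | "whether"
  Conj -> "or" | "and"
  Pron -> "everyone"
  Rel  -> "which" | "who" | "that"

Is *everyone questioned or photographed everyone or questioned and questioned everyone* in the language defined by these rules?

S
  NP
    Pron: everyone
  VP
    VP
      V: questioned
    Conj: or
    VP
      VP
        V: photographed
        NP
          Pron: everyone
      Conj: or
      VP
        VP
          V: questioned
        Conj: and
        VP
          V: questioned
          NP
            Pron: everyone
Every word is introduced by a lexical rule and the phrasal rules combine the resulting categories into a single S.

Grammatical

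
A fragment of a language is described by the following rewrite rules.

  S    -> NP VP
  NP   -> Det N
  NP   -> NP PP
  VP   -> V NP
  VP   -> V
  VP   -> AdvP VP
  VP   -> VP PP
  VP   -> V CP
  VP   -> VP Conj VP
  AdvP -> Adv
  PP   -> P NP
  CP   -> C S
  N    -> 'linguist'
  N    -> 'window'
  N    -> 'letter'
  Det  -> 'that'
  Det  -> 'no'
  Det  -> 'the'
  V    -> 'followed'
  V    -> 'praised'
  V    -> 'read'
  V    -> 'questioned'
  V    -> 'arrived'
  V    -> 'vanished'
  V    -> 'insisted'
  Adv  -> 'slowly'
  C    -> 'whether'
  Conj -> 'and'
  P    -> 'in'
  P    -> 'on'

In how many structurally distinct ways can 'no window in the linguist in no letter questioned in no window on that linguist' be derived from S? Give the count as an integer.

Two of the 4 distinct bracketings:
[S [NP [NP [Det no] [N window]] [PP [P in] [NP [NP [Det the] [N linguist]] [PP [P in] [NP [Det no] [N letter]]]]]] [VP [VP [V questioned]] [PP [P in] [NP [NP [Det no] [N window]] [PP [P on] [NP [Det that] [N linguist]]]]]]]
[S [NP [NP [Det no] [N window]] [PP [P in] [NP [NP [Det the] [N linguist]] [PP [P in] [NP [Det no] [N letter]]]]]] [VP [VP [VP [V questioned]] [PP [P in] [NP [Det no] [N window]]]] [PP [P on] [NP [Det that] [N linguist]]]]]
The trees differ in how a recursive rule is bracketed over the same span.

4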